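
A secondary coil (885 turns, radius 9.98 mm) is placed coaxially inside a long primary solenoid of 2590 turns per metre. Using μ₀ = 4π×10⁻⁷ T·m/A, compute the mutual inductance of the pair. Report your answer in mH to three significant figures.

M ≈ 0.901 mH

The outer solenoid produces a uniform field B₁ = μ₀n₁I₁ across the inner coil,
so the flux linkage is N₂Φ = N₂B₁A₂ = μ₀n₁N₂A₂·I₁, giving M = μ₀n₁N₂A₂.
A₂ = πr² = π(9.980×10^-3 m)² = 3.129×10^-4 m².
M = (4π×10⁻⁷)(2590)(885)(3.129×10^-4) = 9.013×10^-4 H.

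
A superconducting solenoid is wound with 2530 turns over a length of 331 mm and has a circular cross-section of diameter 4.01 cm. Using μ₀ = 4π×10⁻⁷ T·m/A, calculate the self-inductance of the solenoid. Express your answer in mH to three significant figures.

L ≈ 30.7 mH

A = π(d/2)² = π(2.005×10^-2 m)² = 1.263×10^-3 m².
For a long solenoid, L = μ₀N²A/ℓ.
L = (4π×10⁻⁷)(2530)²(1.263×10^-3)/(0.331 m) = 3.069×10^-2 H.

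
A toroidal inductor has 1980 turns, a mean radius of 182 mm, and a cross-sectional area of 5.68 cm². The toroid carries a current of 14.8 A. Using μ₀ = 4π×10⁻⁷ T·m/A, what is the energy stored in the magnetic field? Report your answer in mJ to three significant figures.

L = μ₀N²A/(2πR) = (4π×10⁻⁷)(1980)²(5.680×10^-4)/(2π×0.182) = 2.447×10^-3 H.
U = ½LI² = ½(2.447×10^-3)(14.8)² = 0.268 J.

U ≈ 268 mJ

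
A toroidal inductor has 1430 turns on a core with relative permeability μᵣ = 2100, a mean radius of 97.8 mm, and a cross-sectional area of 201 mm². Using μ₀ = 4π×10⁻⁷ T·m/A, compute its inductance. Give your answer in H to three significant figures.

For a thin toroid, L = μ₀μᵣN²A/(2πR).
L = (4π×10⁻⁷)(2100)(1430)²(2.010×10^-4) / (2π×9.780×10^-2 m) = 1.765 H.

L ≈ 1.77 H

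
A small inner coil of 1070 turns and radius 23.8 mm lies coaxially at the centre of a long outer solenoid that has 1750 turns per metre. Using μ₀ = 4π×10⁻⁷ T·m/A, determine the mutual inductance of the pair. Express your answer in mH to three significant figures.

M ≈ 4.19 mH

The outer solenoid produces a uniform field B₁ = μ₀n₁I₁ across the inner coil,
so the flux linkage is N₂Φ = N₂B₁A₂ = μ₀n₁N₂A₂·I₁, giving M = μ₀n₁N₂A₂.
A₂ = πr² = π(2.380×10^-2 m)² = 1.780×10^-3 m².
M = (4π×10⁻⁷)(1750)(1070)(1.780×10^-3) = 4.187×10^-3 H.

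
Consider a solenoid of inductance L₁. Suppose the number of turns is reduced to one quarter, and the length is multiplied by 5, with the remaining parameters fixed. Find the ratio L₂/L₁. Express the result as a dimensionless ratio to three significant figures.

For a solenoid, L ∝ μᵣN²A/ℓ.
L₂/L₁ = (0.25)^2 × (5)^-1 = 0.0125.

L₂/L₁ = 0.0125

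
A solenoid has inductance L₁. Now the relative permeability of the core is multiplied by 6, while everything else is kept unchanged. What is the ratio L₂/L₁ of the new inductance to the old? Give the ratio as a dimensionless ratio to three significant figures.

L₂/L₁ = 6.00

For a solenoid, L ∝ μᵣN²A/ℓ.
L₂/L₁ = (6) = 6.00.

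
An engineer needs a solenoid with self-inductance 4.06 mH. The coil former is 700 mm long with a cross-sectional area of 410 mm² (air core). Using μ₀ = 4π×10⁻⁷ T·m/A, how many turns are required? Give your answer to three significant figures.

N ≈ 2350 turns

A = 410 mm² = 4.100×10^-4 m².
From L = μ₀N²A/ℓ, N = √(Lℓ / (μ₀A)).
N = √[(4.060×10^-3)(0.7) / ((4π×10⁻⁷)×4.100×10^-4)] = √(5.516×10^6) ≈ 2348.6.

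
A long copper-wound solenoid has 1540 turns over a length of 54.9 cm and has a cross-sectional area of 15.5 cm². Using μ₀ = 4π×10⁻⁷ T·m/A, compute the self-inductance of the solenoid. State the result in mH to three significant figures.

L ≈ 8.41 mH

A = 15.5 cm² = 1.550×10^-3 m².
For a long solenoid, L = μ₀N²A/ℓ.
L = (4π×10⁻⁷)(1540)²(1.550×10^-3)/(0.549 m) = 8.414×10^-3 H.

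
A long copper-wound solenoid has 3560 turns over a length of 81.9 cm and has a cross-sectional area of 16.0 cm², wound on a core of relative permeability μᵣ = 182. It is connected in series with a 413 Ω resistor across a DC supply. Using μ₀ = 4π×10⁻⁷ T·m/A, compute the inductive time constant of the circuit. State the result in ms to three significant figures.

τ ≈ 13.7 ms

A = 16.0 cm² = 1.600×10^-3 m².
L = μ₀μᵣN²A/ℓ = (4π×10⁻⁷)(182)(3560)²(1.600×10^-3)/(0.819) = 5.663 H.
τ = L/R = (5.663)/(413) = 1.371×10^-2 s.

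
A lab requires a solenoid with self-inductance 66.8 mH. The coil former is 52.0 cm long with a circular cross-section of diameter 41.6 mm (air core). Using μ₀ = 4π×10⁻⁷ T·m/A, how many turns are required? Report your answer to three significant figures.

A = π(d/2)² = π(2.080×10^-2 m)² = 1.359×10^-3 m².
From L = μ₀N²A/ℓ, N = √(Lℓ / (μ₀A)).
N = √[(6.680×10^-2)(0.52) / ((4π×10⁻⁷)×1.359×10^-3)] = √(2.034×10^7) ≈ 4509.7.

N ≈ 4510 turns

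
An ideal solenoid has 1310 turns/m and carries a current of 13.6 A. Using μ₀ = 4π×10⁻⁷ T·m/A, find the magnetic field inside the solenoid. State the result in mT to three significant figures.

B ≈ 22.4 mT

Inside a long solenoid, B = μ₀nI.
B = (4π×10⁻⁷)(1.310×10^3 m⁻¹)(13.6 A) = 2.239×10^-2 T.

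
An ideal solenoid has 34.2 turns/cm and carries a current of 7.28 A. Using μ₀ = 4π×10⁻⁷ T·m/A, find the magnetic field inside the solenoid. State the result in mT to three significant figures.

B ≈ 31.3 mT

Inside a long solenoid, B = μ₀nI.
B = (4π×10⁻⁷)(3.420×10^3 m⁻¹)(7.28 A) = 3.129×10^-2 T.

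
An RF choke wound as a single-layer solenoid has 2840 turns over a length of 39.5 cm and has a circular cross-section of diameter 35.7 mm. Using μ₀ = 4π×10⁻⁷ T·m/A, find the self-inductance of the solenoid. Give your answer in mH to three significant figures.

A = π(d/2)² = π(1.785×10^-2 m)² = 1.001×10^-3 m².
For a long solenoid, L = μ₀N²A/ℓ.
L = (4π×10⁻⁷)(2840)²(1.001×10^-3)/(0.395 m) = 2.568×10^-2 H.

L ≈ 25.7 mH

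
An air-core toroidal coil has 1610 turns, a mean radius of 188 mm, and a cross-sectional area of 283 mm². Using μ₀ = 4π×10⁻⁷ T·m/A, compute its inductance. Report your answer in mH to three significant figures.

L ≈ 0.780 mH

For a thin toroid, L = μ₀N²A/(2πR).
L = (4π×10⁻⁷)(1610)²(2.830×10^-4) / (2π×0.188 m) = 7.804×10^-4 H.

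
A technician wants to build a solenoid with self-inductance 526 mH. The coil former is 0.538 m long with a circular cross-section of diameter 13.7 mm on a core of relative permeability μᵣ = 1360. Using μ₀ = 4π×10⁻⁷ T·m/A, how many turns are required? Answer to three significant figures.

A = π(d/2)² = π(6.850×10^-3 m)² = 1.474×10^-4 m².
From L = μ₀μᵣN²A/ℓ, N = √(Lℓ / (μ₀μᵣA)).
N = √[(0.526)(0.538) / ((4π×10⁻⁷)(1360)×1.474×10^-4)] = √(1.123×10^6) ≈ 1059.8.

N ≈ 1060 turns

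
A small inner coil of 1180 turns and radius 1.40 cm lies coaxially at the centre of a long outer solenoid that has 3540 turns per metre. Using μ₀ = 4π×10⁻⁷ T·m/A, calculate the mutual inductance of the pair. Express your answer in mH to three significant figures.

M ≈ 3.23 mH

The outer solenoid produces a uniform field B₁ = μ₀n₁I₁ across the inner coil,
so the flux linkage is N₂Φ = N₂B₁A₂ = μ₀n₁N₂A₂·I₁, giving M = μ₀n₁N₂A₂.
A₂ = πr² = π(1.400×10^-2 m)² = 6.158×10^-4 m².
M = (4π×10⁻⁷)(3540)(1180)(6.158×10^-4) = 3.232×10^-3 H.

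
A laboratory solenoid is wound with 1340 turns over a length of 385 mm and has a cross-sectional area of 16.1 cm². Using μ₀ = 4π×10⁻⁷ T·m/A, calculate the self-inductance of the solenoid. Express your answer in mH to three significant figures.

L ≈ 9.44 mH

A = 16.1 cm² = 1.610×10^-3 m².
For a long solenoid, L = μ₀N²A/ℓ.
L = (4π×10⁻⁷)(1340)²(1.610×10^-3)/(0.385 m) = 9.436×10^-3 H.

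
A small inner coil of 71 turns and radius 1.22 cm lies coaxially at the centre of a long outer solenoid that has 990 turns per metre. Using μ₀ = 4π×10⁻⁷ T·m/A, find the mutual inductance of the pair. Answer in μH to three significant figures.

M ≈ 41.3 μH

The outer solenoid produces a uniform field B₁ = μ₀n₁I₁ across the inner coil,
so the flux linkage is N₂Φ = N₂B₁A₂ = μ₀n₁N₂A₂·I₁, giving M = μ₀n₁N₂A₂.
A₂ = πr² = π(1.220×10^-2 m)² = 4.676×10^-4 m².
M = (4π×10⁻⁷)(990)(71)(4.676×10^-4) = 4.130×10^-5 H.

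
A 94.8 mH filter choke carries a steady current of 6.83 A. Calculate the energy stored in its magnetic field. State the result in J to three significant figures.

U ≈ 2.21 J

Stored magnetic energy: U = ½LI².
U = ½(9.480×10^-2 H)(6.83 A)² = 2.211 J.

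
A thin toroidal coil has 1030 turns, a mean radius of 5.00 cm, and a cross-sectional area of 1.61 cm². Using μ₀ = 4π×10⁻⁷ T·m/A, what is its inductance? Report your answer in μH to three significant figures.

For a thin toroid, L = μ₀N²A/(2πR).
L = (4π×10⁻⁷)(1030)²(1.610×10^-4) / (2π×5.000×10^-2 m) = 6.832×10^-4 H.

L ≈ 683 μH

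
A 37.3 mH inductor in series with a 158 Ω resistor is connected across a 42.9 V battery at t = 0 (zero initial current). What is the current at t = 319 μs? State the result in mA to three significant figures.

τ = L/R = 3.730×10^-2/158 = 2.361×10^-4 s; final current I_∞ = ε/R = 42.9/158 = 0.2715 A.
I(t) = I_∞(1 − e^(−t/τ)) with t/τ = 1.351.
I = (0.2715)(1 − e^(−1.351)) = 0.2012 A.

I ≈ 201 mA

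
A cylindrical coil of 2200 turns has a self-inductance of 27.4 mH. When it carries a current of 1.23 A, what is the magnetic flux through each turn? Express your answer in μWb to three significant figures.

Φ_B ≈ 15.3 μWb

From L = NΦ_B/I, the flux per turn is Φ_B = LI/N.
Φ_B = (2.740×10^-2 H)(1.23 A)/2200 = 1.532×10^-5 Wb.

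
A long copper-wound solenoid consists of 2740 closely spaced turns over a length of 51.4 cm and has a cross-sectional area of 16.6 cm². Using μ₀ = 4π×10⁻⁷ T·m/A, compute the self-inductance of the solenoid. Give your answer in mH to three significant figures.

L ≈ 30.5 mH

A = 16.6 cm² = 1.660×10^-3 m².
For a long solenoid, L = μ₀N²A/ℓ.
L = (4π×10⁻⁷)(2740)²(1.660×10^-3)/(0.514 m) = 3.047×10^-2 H.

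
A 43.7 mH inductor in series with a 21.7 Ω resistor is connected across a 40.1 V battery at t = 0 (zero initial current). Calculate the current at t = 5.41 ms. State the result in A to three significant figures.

τ = L/R = 4.370×10^-2/21.7 = 2.014×10^-3 s; final current I_∞ = ε/R = 40.1/21.7 = 1.848 A.
I(t) = I_∞(1 − e^(−t/τ)) with t/τ = 2.686.
I = (1.848)(1 − e^(−2.686)) = 1.722 A.

I ≈ 1.72 A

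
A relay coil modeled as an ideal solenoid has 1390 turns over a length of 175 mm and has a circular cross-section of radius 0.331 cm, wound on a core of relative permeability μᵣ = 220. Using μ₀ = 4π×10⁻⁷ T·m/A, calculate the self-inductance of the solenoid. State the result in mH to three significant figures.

A = πr² = π(3.310×10^-3 m)² = 3.442×10^-5 m².
For a long solenoid, L = μ₀μᵣN²A/ℓ.
L = (4π×10⁻⁷)(220)(1390)²(3.442×10^-5)/(0.175 m) = 0.1051 H.

L ≈ 105 mH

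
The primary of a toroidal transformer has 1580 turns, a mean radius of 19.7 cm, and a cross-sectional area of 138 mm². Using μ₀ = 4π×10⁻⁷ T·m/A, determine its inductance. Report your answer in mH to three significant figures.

L ≈ 0.350 mH

For a thin toroid, L = μ₀N²A/(2πR).
L = (4π×10⁻⁷)(1580)²(1.380×10^-4) / (2π×0.197 m) = 3.497×10^-4 H.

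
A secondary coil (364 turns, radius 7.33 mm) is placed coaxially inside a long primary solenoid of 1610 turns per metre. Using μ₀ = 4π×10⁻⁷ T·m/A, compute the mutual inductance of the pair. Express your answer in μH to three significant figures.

M ≈ 124 μH

The outer solenoid produces a uniform field B₁ = μ₀n₁I₁ across the inner coil,
so the flux linkage is N₂Φ = N₂B₁A₂ = μ₀n₁N₂A₂·I₁, giving M = μ₀n₁N₂A₂.
A₂ = πr² = π(7.330×10^-3 m)² = 1.688×10^-4 m².
M = (4π×10⁻⁷)(1610)(364)(1.688×10^-4) = 1.243×10^-4 H.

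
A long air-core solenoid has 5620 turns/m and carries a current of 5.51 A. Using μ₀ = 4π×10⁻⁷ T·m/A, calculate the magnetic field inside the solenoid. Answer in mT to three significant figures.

Inside a long solenoid, B = μ₀nI.
B = (4π×10⁻⁷)(5.620×10^3 m⁻¹)(5.51 A) = 3.891×10^-2 T.

B ≈ 38.9 mT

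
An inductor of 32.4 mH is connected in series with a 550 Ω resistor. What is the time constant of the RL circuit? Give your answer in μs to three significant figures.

τ ≈ 58.9 μs

τ = L/R = (3.240×10^-2 H)/(550 Ω) = 5.891×10^-5 s.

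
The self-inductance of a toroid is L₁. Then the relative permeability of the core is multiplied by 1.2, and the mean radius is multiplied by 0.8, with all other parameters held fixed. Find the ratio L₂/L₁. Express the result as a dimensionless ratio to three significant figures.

L₂/L₁ = 1.50

For a toroid, L ∝ μᵣN²A/R.
L₂/L₁ = (1.2) × (0.8)^-1 = 1.50.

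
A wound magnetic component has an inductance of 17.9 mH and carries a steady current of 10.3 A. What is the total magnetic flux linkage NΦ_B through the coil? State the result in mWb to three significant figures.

From L = NΦ_B/I, the flux linkage is NΦ_B = LI.
NΦ_B = (1.790×10^-2 H)(10.3 A) = 0.1844 Wb.

NΦ_B ≈ 184 mWb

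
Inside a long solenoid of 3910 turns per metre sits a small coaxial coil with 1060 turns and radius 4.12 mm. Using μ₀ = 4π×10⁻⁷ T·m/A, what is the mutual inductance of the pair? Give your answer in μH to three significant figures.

The outer solenoid produces a uniform field B₁ = μ₀n₁I₁ across the inner coil,
so the flux linkage is N₂Φ = N₂B₁A₂ = μ₀n₁N₂A₂·I₁, giving M = μ₀n₁N₂A₂.
A₂ = πr² = π(4.120×10^-3 m)² = 5.333×10^-5 m².
M = (4π×10⁻⁷)(3910)(1060)(5.333×10^-5) = 2.777×10^-4 H.

M ≈ 278 μH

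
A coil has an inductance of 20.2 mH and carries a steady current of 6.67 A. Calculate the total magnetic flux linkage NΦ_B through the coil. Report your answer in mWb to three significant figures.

From L = NΦ_B/I, the flux linkage is NΦ_B = LI.
NΦ_B = (2.020×10^-2 H)(6.67 A) = 0.1347 Wb.

NΦ_B ≈ 135 mWb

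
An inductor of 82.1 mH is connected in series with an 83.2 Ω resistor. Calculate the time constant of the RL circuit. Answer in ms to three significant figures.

τ = L/R = (8.210×10^-2 H)/(83.2 Ω) = 9.868×10^-4 s.

τ ≈ 0.987 ms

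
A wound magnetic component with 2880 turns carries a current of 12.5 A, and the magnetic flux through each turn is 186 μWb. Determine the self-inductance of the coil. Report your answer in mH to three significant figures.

L ≈ 42.9 mH

Self-inductance is defined by L = NΦ_B/I (flux linkage over current).
L = (2880)(1.860×10^-4 Wb)/(12.5 A) = 4.285×10^-2 H.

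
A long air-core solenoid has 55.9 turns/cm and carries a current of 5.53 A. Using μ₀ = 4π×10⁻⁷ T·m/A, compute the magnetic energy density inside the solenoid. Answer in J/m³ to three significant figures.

B = μ₀nI = (4π×10⁻⁷)(5.590×10^3)(5.53) = 3.8846×10^-2 T.
u = B²/(2μ₀) = (3.8846×10^-2)²/(2×4π×10⁻⁷) = 600.4 J/m³.

u ≈ 600 J/m³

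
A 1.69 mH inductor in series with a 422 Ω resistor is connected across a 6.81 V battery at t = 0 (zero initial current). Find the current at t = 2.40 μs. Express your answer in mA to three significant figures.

I ≈ 7.27 mA

τ = L/R = 1.690×10^-3/422 = 4.0047×10^-6 s; final current I_∞ = ε/R = 6.81/422 = 1.614×10^-2 A.
I(t) = I_∞(1 − e^(−t/τ)) with t/τ = 0.599.
I = (1.614×10^-2)(1 − e^(−0.599)) = 7.2747×10^-3 A.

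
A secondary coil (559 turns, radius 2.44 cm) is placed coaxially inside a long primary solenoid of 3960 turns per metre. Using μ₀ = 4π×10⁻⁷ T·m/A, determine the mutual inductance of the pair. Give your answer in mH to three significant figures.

The outer solenoid produces a uniform field B₁ = μ₀n₁I₁ across the inner coil,
so the flux linkage is N₂Φ = N₂B₁A₂ = μ₀n₁N₂A₂·I₁, giving M = μ₀n₁N₂A₂.
A₂ = πr² = π(2.440×10^-2 m)² = 1.870×10^-3 m².
M = (4π×10⁻⁷)(3960)(559)(1.870×10^-3) = 5.203×10^-3 H.

M ≈ 5.20 mH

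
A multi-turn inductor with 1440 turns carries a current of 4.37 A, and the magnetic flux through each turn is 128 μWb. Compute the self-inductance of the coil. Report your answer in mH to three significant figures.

L ≈ 42.2 mH

Self-inductance is defined by L = NΦ_B/I (flux linkage over current).
L = (1440)(1.280×10^-4 Wb)/(4.37 A) = 4.218×10^-2 H.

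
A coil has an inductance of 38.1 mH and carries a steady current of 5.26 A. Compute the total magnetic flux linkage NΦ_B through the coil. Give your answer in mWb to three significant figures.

From L = NΦ_B/I, the flux linkage is NΦ_B = LI.
NΦ_B = (3.810×10^-2 H)(5.26 A) = 0.2004 Wb.

NΦ_B ≈ 200 mWb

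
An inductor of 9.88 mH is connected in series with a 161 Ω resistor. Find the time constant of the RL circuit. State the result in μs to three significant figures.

τ = L/R = (9.880×10^-3 H)/(161 Ω) = 6.137×10^-5 s.

τ ≈ 61.4 μs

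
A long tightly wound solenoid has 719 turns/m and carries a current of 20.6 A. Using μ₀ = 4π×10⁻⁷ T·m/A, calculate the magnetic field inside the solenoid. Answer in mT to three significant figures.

B ≈ 18.6 mT

Inside a long solenoid, B = μ₀nI.
B = (4π×10⁻⁷)(719 m⁻¹)(20.6 A) = 1.861×10^-2 T.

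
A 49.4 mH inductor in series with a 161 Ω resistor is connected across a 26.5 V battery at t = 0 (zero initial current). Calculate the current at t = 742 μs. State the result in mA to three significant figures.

τ = L/R = 4.940×10^-2/161 = 3.068×10^-4 s; final current I_∞ = ε/R = 26.5/161 = 0.1646 A.
I(t) = I_∞(1 − e^(−t/τ)) with t/τ = 2.418.
I = (0.1646)(1 − e^(−2.418)) = 0.1499 A.

I ≈ 150 mA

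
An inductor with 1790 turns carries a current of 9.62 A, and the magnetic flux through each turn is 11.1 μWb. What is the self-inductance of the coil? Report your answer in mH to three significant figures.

Self-inductance is defined by L = NΦ_B/I (flux linkage over current).
L = (1790)(1.110×10^-5 Wb)/(9.62 A) = 2.065×10^-3 H.

L ≈ 2.07 mH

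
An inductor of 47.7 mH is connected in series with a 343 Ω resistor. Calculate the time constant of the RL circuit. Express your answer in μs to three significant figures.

τ = L/R = (4.770×10^-2 H)/(343 Ω) = 1.391×10^-4 s.

τ ≈ 139 μs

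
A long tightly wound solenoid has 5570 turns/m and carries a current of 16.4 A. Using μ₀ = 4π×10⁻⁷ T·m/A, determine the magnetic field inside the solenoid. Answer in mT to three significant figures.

Inside a long solenoid, B = μ₀nI.
B = (4π×10⁻⁷)(5.570×10^3 m⁻¹)(16.4 A) = 0.1148 T.

B ≈ 115 mT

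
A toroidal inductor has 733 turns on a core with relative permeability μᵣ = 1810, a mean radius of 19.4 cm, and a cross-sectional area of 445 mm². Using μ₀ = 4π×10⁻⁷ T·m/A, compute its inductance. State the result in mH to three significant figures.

For a thin toroid, L = μ₀μᵣN²A/(2πR).
L = (4π×10⁻⁷)(1810)(733)²(4.450×10^-4) / (2π×0.194 m) = 0.4461 H.

L ≈ 446 mH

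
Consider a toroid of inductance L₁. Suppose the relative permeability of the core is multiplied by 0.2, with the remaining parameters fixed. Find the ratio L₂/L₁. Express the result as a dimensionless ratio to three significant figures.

L₂/L₁ = 0.200

For a toroid, L ∝ μᵣN²A/R.
L₂/L₁ = (0.2) = 0.200.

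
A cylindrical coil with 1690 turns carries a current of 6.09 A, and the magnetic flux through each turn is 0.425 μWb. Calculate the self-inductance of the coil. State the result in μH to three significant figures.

L ≈ 118 μH

Self-inductance is defined by L = NΦ_B/I (flux linkage over current).
L = (1690)(4.250×10^-7 Wb)/(6.09 A) = 1.179×10^-4 H.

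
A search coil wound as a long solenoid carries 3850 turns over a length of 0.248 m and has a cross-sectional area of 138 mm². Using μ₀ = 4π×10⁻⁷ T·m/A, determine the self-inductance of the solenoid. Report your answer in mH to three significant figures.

A = 138 mm² = 1.380×10^-4 m².
For a long solenoid, L = μ₀N²A/ℓ.
L = (4π×10⁻⁷)(3850)²(1.380×10^-4)/(0.248 m) = 1.036×10^-2 H.

L ≈ 10.4 mH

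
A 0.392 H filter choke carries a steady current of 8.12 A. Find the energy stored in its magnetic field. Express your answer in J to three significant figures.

Stored magnetic energy: U = ½LI².
U = ½(0.392 H)(8.12 A)² = 12.92 J.

U ≈ 12.9 J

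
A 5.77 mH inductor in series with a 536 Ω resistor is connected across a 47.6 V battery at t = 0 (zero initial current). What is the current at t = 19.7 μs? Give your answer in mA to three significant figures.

I ≈ 74.6 mA

τ = L/R = 5.770×10^-3/536 = 1.076×10^-5 s; final current I_∞ = ε/R = 47.6/536 = 8.881×10^-2 A.
I(t) = I_∞(1 − e^(−t/τ)) with t/τ = 1.830.
I = (8.881×10^-2)(1 − e^(−1.830)) = 7.456×10^-2 A.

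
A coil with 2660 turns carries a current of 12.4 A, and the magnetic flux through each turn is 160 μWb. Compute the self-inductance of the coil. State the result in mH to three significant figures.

Self-inductance is defined by L = NΦ_B/I (flux linkage over current).
L = (2660)(1.600×10^-4 Wb)/(12.4 A) = 3.432×10^-2 H.

L ≈ 34.3 mH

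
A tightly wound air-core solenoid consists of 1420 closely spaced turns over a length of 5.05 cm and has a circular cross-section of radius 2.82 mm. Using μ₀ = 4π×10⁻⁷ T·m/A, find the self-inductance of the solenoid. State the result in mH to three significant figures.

A = πr² = π(2.820×10^-3 m)² = 2.498×10^-5 m².
For a long solenoid, L = μ₀N²A/ℓ.
L = (4π×10⁻⁷)(1420)²(2.498×10^-5)/(5.050×10^-2 m) = 1.254×10^-3 H.

L ≈ 1.25 mH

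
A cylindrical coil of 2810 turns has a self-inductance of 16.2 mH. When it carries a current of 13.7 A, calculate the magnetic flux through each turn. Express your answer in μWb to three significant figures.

From L = NΦ_B/I, the flux per turn is Φ_B = LI/N.
Φ_B = (1.620×10^-2 H)(13.7 A)/2810 = 7.898×10^-5 Wb.

Φ_B ≈ 79.0 μWb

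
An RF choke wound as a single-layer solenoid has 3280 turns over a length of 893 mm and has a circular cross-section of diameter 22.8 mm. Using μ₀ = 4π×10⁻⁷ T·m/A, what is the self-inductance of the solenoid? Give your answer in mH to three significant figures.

L ≈ 6.18 mH

A = π(d/2)² = π(1.140×10^-2 m)² = 4.083×10^-4 m².
For a long solenoid, L = μ₀N²A/ℓ.
L = (4π×10⁻⁷)(3280)²(4.083×10^-4)/(0.893 m) = 6.181×10^-3 H.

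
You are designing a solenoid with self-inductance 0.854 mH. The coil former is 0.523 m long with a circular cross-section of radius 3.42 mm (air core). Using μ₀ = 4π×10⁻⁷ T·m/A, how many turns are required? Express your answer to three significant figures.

A = πr² = π(3.420×10^-3 m)² = 3.6745×10^-5 m².
From L = μ₀N²A/ℓ, N = √(Lℓ / (μ₀A)).
N = √[(8.540×10^-4)(0.523) / ((4π×10⁻⁷)×3.6745×10^-5)] = √(9.673×10^6) ≈ 3110.1.

N ≈ 3110 turns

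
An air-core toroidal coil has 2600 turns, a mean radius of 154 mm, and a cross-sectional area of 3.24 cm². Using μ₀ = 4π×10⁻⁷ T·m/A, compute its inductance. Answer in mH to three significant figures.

For a thin toroid, L = μ₀N²A/(2πR).
L = (4π×10⁻⁷)(2600)²(3.240×10^-4) / (2π×0.154 m) = 2.844×10^-3 H.

L ≈ 2.84 mH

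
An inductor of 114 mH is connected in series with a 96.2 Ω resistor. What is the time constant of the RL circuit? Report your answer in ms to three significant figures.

τ = L/R = (0.114 H)/(96.2 Ω) = 1.185×10^-3 s.

τ ≈ 1.19 ms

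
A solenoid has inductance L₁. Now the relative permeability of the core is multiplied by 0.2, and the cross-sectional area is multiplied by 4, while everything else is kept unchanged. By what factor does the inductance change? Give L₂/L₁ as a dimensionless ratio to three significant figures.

L₂/L₁ = 0.800

For a solenoid, L ∝ μᵣN²A/ℓ.
L₂/L₁ = (0.2) × (4) = 0.800.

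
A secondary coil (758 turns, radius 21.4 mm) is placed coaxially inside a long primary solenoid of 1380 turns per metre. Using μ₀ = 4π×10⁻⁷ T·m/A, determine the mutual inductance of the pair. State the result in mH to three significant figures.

The outer solenoid produces a uniform field B₁ = μ₀n₁I₁ across the inner coil,
so the flux linkage is N₂Φ = N₂B₁A₂ = μ₀n₁N₂A₂·I₁, giving M = μ₀n₁N₂A₂.
A₂ = πr² = π(2.140×10^-2 m)² = 1.439×10^-3 m².
M = (4π×10⁻⁷)(1380)(758)(1.439×10^-3) = 1.891×10^-3 H.

M ≈ 1.89 mH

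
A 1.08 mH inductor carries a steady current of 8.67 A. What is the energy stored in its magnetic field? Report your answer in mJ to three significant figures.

Stored magnetic energy: U = ½LI².
U = ½(1.080×10^-3 H)(8.67 A)² = 4.059×10^-2 J.

U ≈ 40.6 mJ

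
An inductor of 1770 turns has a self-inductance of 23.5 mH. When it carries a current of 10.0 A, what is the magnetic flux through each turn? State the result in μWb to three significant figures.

Φ_B ≈ 133 μWb

From L = NΦ_B/I, the flux per turn is Φ_B = LI/N.
Φ_B = (2.350×10^-2 H)(10.0 A)/1770 = 1.328×10^-4 Wb.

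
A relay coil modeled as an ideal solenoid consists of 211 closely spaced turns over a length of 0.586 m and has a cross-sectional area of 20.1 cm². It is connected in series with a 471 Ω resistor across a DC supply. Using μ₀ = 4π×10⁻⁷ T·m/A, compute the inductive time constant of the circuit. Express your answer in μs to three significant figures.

A = 20.1 cm² = 2.010×10^-3 m².
L = μ₀N²A/ℓ = (4π×10⁻⁷)(211)²(2.010×10^-3)/(0.586) = 1.919×10^-4 H.
τ = L/R = (1.919×10^-4)/(471) = 4.074×10^-7 s.

τ ≈ 0.407 μs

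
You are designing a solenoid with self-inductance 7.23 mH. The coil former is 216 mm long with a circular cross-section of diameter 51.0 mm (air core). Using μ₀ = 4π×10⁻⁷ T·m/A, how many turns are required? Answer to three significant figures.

N ≈ 780 turns

A = π(d/2)² = π(2.550×10^-2 m)² = 2.043×10^-3 m².
From L = μ₀N²A/ℓ, N = √(Lℓ / (μ₀A)).
N = √[(7.230×10^-3)(0.216) / ((4π×10⁻⁷)×2.043×10^-3)] = √(6.083×10^5) ≈ 780.0.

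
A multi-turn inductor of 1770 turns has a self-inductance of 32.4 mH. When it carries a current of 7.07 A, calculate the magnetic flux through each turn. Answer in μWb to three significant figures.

From L = NΦ_B/I, the flux per turn is Φ_B = LI/N.
Φ_B = (3.240×10^-2 H)(7.07 A)/1770 = 1.294×10^-4 Wb.

Φ_B ≈ 129 μWb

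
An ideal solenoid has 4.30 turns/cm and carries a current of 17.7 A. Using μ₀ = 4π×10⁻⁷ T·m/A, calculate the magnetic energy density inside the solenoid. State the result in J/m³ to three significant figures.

B = μ₀nI = (4π×10⁻⁷)(430)(17.7) = 9.564×10^-3 T.
u = B²/(2μ₀) = (9.564×10^-3)²/(2×4π×10⁻⁷) = 36.4 J/m³.

u ≈ 36.4 J/m³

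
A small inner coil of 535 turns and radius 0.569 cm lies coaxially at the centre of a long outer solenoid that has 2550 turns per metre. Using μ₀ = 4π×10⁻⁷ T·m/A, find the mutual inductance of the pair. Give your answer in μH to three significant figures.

M ≈ 174 μH

The outer solenoid produces a uniform field B₁ = μ₀n₁I₁ across the inner coil,
so the flux linkage is N₂Φ = N₂B₁A₂ = μ₀n₁N₂A₂·I₁, giving M = μ₀n₁N₂A₂.
A₂ = πr² = π(5.690×10^-3 m)² = 1.017×10^-4 m².
M = (4π×10⁻⁷)(2550)(535)(1.017×10^-4) = 1.744×10^-4 H.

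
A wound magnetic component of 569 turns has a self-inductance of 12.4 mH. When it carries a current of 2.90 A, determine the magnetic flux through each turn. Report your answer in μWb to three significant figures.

From L = NΦ_B/I, the flux per turn is Φ_B = LI/N.
Φ_B = (1.240×10^-2 H)(2.90 A)/569 = 6.320×10^-5 Wb.

Φ_B ≈ 63.2 μWb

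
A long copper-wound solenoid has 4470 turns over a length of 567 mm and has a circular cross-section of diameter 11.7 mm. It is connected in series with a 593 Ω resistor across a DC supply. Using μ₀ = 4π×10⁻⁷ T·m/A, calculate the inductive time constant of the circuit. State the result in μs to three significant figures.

τ ≈ 8.03 μs

A = π(d/2)² = π(5.850×10^-3 m)² = 1.075×10^-4 m².
L = μ₀N²A/ℓ = (4π×10⁻⁷)(4470)²(1.075×10^-4)/(0.567) = 4.761×10^-3 H.
τ = L/R = (4.761×10^-3)/(593) = 8.029×10^-6 s.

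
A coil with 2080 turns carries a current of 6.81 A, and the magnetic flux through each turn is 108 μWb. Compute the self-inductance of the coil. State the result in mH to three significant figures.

Self-inductance is defined by L = NΦ_B/I (flux linkage over current).
L = (2080)(1.080×10^-4 Wb)/(6.81 A) = 3.299×10^-2 H.

L ≈ 33.0 mH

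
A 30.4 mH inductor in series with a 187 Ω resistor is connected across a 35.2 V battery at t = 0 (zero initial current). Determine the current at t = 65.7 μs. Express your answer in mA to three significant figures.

τ = L/R = 3.040×10^-2/187 = 1.626×10^-4 s; final current I_∞ = ε/R = 35.2/187 = 0.1882 A.
I(t) = I_∞(1 − e^(−t/τ)) with t/τ = 0.404.
I = (0.1882)(1 − e^(−0.404)) = 6.258×10^-2 A.

I ≈ 62.6 mA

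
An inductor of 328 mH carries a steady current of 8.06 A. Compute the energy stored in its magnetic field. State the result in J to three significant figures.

U ≈ 10.7 J

Stored magnetic energy: U = ½LI².
U = ½(0.328 H)(8.06 A)² = 10.65 J.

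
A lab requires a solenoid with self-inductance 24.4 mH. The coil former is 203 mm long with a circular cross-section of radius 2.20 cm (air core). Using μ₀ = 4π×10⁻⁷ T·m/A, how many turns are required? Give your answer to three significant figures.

N ≈ 1610 turns

A = πr² = π(2.200×10^-2 m)² = 1.521×10^-3 m².
From L = μ₀N²A/ℓ, N = √(Lℓ / (μ₀A)).
N = √[(2.440×10^-2)(0.203) / ((4π×10⁻⁷)×1.521×10^-3)] = √(2.592×10^6) ≈ 1610.1.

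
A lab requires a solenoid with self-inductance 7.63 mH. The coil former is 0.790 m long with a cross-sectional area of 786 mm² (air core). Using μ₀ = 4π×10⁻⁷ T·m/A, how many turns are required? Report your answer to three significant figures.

A = 786 mm² = 7.860×10^-4 m².
From L = μ₀N²A/ℓ, N = √(Lℓ / (μ₀A)).
N = √[(7.630×10^-3)(0.79) / ((4π×10⁻⁷)×7.860×10^-4)] = √(6.103×10^6) ≈ 2470.4.

N ≈ 2470 turns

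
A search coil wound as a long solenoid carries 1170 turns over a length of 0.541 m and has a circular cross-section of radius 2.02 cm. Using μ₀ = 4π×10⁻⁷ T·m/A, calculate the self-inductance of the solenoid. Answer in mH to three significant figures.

L ≈ 4.08 mH

A = πr² = π(2.020×10^-2 m)² = 1.282×10^-3 m².
For a long solenoid, L = μ₀N²A/ℓ.
L = (4π×10⁻⁷)(1170)²(1.282×10^-3)/(0.541 m) = 4.076×10^-3 H.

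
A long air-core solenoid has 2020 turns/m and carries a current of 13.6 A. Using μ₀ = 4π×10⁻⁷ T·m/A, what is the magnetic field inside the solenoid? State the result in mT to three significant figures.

Inside a long solenoid, B = μ₀nI.
B = (4π×10⁻⁷)(2.020×10^3 m⁻¹)(13.6 A) = 3.452×10^-2 T.

B ≈ 34.5 mT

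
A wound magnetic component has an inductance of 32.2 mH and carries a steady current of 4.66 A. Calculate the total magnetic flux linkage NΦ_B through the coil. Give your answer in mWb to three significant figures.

From L = NΦ_B/I, the flux linkage is NΦ_B = LI.
NΦ_B = (3.220×10^-2 H)(4.66 A) = 0.1501 Wb.

NΦ_B ≈ 150 mWb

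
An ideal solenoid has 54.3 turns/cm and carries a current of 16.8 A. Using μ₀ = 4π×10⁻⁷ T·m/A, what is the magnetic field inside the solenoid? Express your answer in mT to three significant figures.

B ≈ 115 mT

Inside a long solenoid, B = μ₀nI.
B = (4π×10⁻⁷)(5.430×10^3 m⁻¹)(16.8 A) = 0.1146 T.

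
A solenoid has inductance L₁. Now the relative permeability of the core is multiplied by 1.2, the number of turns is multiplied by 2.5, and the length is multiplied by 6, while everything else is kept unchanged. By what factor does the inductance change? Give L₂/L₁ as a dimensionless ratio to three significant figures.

L₂/L₁ = 1.25

For a solenoid, L ∝ μᵣN²A/ℓ.
L₂/L₁ = (1.2) × (2.5)^2 × (6)^-1 = 1.25.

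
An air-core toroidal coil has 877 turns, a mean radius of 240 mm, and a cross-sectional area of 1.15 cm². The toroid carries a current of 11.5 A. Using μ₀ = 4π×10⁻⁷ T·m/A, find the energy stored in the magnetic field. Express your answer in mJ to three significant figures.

U ≈ 4.87 mJ

L = μ₀N²A/(2πR) = (4π×10⁻⁷)(877)²(1.150×10^-4)/(2π×0.24) = 7.371×10^-5 H.
U = ½LI² = ½(7.371×10^-5)(11.5)² = 4.874×10^-3 J.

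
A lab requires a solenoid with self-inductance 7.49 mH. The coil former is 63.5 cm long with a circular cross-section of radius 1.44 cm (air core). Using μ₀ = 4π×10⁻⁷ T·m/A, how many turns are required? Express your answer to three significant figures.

A = πr² = π(1.440×10^-2 m)² = 6.514×10^-4 m².
From L = μ₀N²A/ℓ, N = √(Lℓ / (μ₀A)).
N = √[(7.490×10^-3)(0.635) / ((4π×10⁻⁷)×6.514×10^-4)] = √(5.810×10^6) ≈ 2410.4.

N ≈ 2410 turns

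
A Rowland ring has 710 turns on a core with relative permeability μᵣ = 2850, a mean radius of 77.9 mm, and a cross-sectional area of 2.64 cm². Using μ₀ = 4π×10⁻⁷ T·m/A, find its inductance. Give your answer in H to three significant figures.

For a thin toroid, L = μ₀μᵣN²A/(2πR).
L = (4π×10⁻⁷)(2850)(710)²(2.640×10^-4) / (2π×7.790×10^-2 m) = 0.9738 H.

L ≈ 0.974 H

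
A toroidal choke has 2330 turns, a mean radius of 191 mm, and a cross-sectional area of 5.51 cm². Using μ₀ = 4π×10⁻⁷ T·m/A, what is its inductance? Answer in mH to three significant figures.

L ≈ 3.13 mH

For a thin toroid, L = μ₀N²A/(2πR).
L = (4π×10⁻⁷)(2330)²(5.510×10^-4) / (2π×0.191 m) = 3.132×10^-3 H.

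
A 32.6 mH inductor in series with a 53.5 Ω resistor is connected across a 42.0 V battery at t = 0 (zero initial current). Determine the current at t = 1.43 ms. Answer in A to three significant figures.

τ = L/R = 3.260×10^-2/53.5 = 6.093×10^-4 s; final current I_∞ = ε/R = 42.0/53.5 = 0.785 A.
I(t) = I_∞(1 − e^(−t/τ)) with t/τ = 2.347.
I = (0.785)(1 − e^(−2.347)) = 0.7099 A.

I ≈ 0.710 A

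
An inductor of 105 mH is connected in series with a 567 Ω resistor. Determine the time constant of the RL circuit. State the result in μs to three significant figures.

τ = L/R = (0.105 H)/(567 Ω) = 1.852×10^-4 s.

τ ≈ 185 μs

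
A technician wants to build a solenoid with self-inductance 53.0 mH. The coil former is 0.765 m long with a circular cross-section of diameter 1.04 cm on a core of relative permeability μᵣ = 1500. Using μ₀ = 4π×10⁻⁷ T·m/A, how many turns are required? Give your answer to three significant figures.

N ≈ 503 turns

A = π(d/2)² = π(5.200×10^-3 m)² = 8.4949×10^-5 m².
From L = μ₀μᵣN²A/ℓ, N = √(Lℓ / (μ₀μᵣA)).
N = √[(5.300×10^-2)(0.765) / ((4π×10⁻⁷)(1500)×8.4949×10^-5)] = √(2.532×10^5) ≈ 503.2.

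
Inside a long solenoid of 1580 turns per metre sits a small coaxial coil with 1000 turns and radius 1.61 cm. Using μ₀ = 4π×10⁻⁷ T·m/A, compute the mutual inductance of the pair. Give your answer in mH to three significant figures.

M ≈ 1.62 mH

The outer solenoid produces a uniform field B₁ = μ₀n₁I₁ across the inner coil,
so the flux linkage is N₂Φ = N₂B₁A₂ = μ₀n₁N₂A₂·I₁, giving M = μ₀n₁N₂A₂.
A₂ = πr² = π(1.610×10^-2 m)² = 8.143×10^-4 m².
M = (4π×10⁻⁷)(1580)(1000)(8.143×10^-4) = 1.617×10^-3 H.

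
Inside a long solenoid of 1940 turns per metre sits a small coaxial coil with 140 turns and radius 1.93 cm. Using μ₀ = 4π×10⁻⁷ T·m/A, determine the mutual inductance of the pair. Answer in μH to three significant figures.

The outer solenoid produces a uniform field B₁ = μ₀n₁I₁ across the inner coil,
so the flux linkage is N₂Φ = N₂B₁A₂ = μ₀n₁N₂A₂·I₁, giving M = μ₀n₁N₂A₂.
A₂ = πr² = π(1.930×10^-2 m)² = 1.170×10^-3 m².
M = (4π×10⁻⁷)(1940)(140)(1.170×10^-3) = 3.994×10^-4 H.

M ≈ 399 μH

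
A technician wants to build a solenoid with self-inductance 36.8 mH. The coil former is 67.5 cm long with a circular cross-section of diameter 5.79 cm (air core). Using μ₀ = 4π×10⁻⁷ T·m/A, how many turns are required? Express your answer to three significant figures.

A = π(d/2)² = π(2.895×10^-2 m)² = 2.633×10^-3 m².
From L = μ₀N²A/ℓ, N = √(Lℓ / (μ₀A)).
N = √[(3.680×10^-2)(0.675) / ((4π×10⁻⁷)×2.633×10^-3)] = √(7.507×10^6) ≈ 2740.0.

N ≈ 2740 turns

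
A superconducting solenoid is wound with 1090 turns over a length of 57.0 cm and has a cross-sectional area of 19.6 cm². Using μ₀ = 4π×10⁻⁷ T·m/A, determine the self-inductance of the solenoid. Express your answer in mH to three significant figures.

L ≈ 5.13 mH

A = 19.6 cm² = 1.960×10^-3 m².
For a long solenoid, L = μ₀N²A/ℓ.
L = (4π×10⁻⁷)(1090)²(1.960×10^-3)/(0.57 m) = 5.134×10^-3 H.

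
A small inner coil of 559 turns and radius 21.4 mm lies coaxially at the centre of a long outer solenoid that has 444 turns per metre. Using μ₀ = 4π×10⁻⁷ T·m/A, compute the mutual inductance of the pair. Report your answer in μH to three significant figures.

M ≈ 449 μH

The outer solenoid produces a uniform field B₁ = μ₀n₁I₁ across the inner coil,
so the flux linkage is N₂Φ = N₂B₁A₂ = μ₀n₁N₂A₂·I₁, giving M = μ₀n₁N₂A₂.
A₂ = πr² = π(2.140×10^-2 m)² = 1.439×10^-3 m².
M = (4π×10⁻⁷)(444)(559)(1.439×10^-3) = 4.487×10^-4 H.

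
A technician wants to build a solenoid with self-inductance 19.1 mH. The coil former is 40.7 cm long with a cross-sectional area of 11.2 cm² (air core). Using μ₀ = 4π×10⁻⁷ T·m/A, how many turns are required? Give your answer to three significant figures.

A = 11.2 cm² = 1.120×10^-3 m².
From L = μ₀N²A/ℓ, N = √(Lℓ / (μ₀A)).
N = √[(1.910×10^-2)(0.407) / ((4π×10⁻⁷)×1.120×10^-3)] = √(5.523×10^6) ≈ 2350.2.

N ≈ 2350 turns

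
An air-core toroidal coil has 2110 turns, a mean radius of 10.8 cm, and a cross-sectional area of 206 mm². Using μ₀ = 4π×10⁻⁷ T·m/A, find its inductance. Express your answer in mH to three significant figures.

For a thin toroid, L = μ₀N²A/(2πR).
L = (4π×10⁻⁷)(2110)²(2.060×10^-4) / (2π×0.108 m) = 1.698×10^-3 H.

L ≈ 1.70 mH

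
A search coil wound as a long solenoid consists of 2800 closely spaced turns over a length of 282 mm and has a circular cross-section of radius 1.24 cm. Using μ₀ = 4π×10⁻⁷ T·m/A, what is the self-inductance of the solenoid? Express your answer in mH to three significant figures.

L ≈ 16.9 mH

A = πr² = π(1.240×10^-2 m)² = 4.831×10^-4 m².
For a long solenoid, L = μ₀N²A/ℓ.
L = (4π×10⁻⁷)(2800)²(4.831×10^-4)/(0.282 m) = 1.688×10^-2 H.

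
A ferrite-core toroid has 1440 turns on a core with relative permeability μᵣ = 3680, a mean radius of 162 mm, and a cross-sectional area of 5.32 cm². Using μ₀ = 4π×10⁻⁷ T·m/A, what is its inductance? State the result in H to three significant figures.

L ≈ 5.01 H

For a thin toroid, L = μ₀μᵣN²A/(2πR).
L = (4π×10⁻⁷)(3680)(1440)²(5.320×10^-4) / (2π×0.162 m) = 5.012 H.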